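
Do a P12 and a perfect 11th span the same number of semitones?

No

A perfect twelfth spans 19 semitones; a perfect eleventh spans 17 semitones. They differ by 2.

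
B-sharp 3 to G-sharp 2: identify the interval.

Descending from B#3 to G#2 is the same interval as ascending G#2 to B#3.
G to B spans three letter names (G-A-B), plus an octave — that makes it a tenth of some quality.
Counting semitones, G#2→B#3 is 16, which is the major tenth.
(Equivalently, a compound major third: a major third plus an octave.)

major 10th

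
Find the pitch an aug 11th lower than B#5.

F#4

Four letters down from B (plus an octave) reaches F.
An augmented eleventh is 18 semitones; 18 semitones down from B#5 gives F#4.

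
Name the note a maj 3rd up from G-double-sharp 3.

Three letter names up from G: B.
A major third is 4 semitones; 4 semitones up from G##3 gives B##3.

B-double-sharp 3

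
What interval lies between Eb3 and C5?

E to C spans six letter names (E-F-G-A-B-C), plus an octave: a thirteenth.
Counting semitones, Eb3→C5 is 21, which is the major thirteenth.
(Equivalently, a compound major sixth: a major sixth plus an octave.)

major thirteenth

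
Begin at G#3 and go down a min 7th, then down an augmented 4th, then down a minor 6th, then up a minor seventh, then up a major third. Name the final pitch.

G#3 down a minor seventh → A#2 (10 semitones).
Down an augmented fourth from A#2: E2 (6 semitones down).
Down a minor sixth from E2: G#1 (8 semitones down).
A minor seventh up from G#1 is F#2.
A major third up from F#2 is A#2.

A#2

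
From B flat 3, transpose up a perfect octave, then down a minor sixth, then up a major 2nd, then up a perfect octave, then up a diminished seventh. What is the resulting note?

Bb3 up a perfect octave → Bb4 (12 semitones).
Down a minor sixth from Bb4: D4 (8 semitones down).
A major second up from D4 is E4.
E4 up a perfect octave → E5 (12 semitones).
Up a diminished seventh from E5: Db6 (9 semitones up).

D flat 6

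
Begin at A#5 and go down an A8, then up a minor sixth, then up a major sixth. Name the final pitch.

D6

A#5 down an augmented octave → A4 (13 semitones).
A minor sixth up from A4 is F5.
F5 up a major sixth → D6 (9 semitones).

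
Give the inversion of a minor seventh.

major 2nd

Interval numbers invert to sum to nine: 7 + 2 = 9, so a seventh inverts to a second.
The quality also flips — minor becomes major — giving a major second.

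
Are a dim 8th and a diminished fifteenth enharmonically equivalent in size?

No

A diminished octave is 11 semitones but a diminished fifteenth is 23 semitones — different sizes.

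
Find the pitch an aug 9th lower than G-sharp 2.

F 1

Two letters down from G (plus an octave) reaches F.
An augmented ninth is 15 semitones; 15 semitones down from G#2 gives F1.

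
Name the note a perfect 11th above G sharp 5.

C sharp 7

Four letters up from G (plus an octave) reaches C.
A perfect eleventh spans 17 semitones, so from G#5 the target pitch is C#7.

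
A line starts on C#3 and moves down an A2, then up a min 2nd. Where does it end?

C#3 down an augmented second → Bb2 (3 semitones).
Bb2 up a minor second → Cb3 (1 semitone).

Cb3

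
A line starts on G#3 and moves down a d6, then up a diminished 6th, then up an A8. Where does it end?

G#3 down a diminished sixth → B##2 (7 semitones).
A diminished sixth up from B##2 is G#3.
G#3 up an augmented octave → G##4 (13 semitones).

G##4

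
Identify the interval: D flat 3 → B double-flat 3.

D to B spans six letter names (D-E-F-G-A-B), so the interval is some kind of sixth.
Db3 to Bbb3 is 8 semitones, a half step short of the major sixth (9), so this is minor.

minor 6th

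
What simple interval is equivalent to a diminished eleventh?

diminished fourth

Subtracting seven from the interval number removes an octave: 11 − 7 = 4.
Quality carries through unchanged, so the simple form is a diminished fourth.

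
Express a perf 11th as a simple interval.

P4

Take out an octave (7 from the number): 11 − 7 = 4.
So a perfect eleventh is an octave plus a perfect fourth. The quality is unchanged.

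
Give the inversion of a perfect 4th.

perfect fifth

Inverted interval numbers add to nine, so a fourth pairs with a fifth (4 + 5 = 9).
And perfect stays perfect under inversion, so we get a perfect fifth.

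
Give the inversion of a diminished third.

augmented sixth

Interval numbers invert to sum to nine: 3 + 6 = 9, so a third inverts to a sixth.
Quality inverts too: diminished becomes augmented. That makes the inversion an augmented sixth.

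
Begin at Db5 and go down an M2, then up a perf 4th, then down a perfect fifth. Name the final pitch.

Bbb4

Db5 down a major second → Cb5 (2 semitones).
Cb5 up a perfect fourth → Fb5 (5 semitones).
A perfect fifth down from Fb5 is Bbb4.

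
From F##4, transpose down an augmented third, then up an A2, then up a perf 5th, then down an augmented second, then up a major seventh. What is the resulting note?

G#5

An augmented third down from F##4 is D4.
Up an augmented second from D4: E#4 (3 semitones up).
E#4 up a perfect fifth → B#4 (7 semitones).
Down an augmented second from B#4: A4 (3 semitones down).
Up a major seventh from A4: G#5 (11 semitones up).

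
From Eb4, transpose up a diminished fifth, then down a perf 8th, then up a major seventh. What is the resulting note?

Ab4

A diminished fifth up from Eb4 is Bbb4.
Bbb4 down a perfect octave → Bbb3 (12 semitones).
A major seventh up from Bbb3 is Ab4.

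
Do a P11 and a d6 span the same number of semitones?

17 semitones (perfect eleventh) vs 7 semitones (diminished sixth): not equal.

No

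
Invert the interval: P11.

perfect fifth

First reduce the compound perfect eleventh to its simple form, a perfect fourth.
Interval numbers invert to sum to nine: 4 + 5 = 9, so a fourth inverts to a fifth.
The quality also flips — perfect stays perfect — giving a perfect fifth.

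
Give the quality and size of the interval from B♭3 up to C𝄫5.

diminished ninth

B to C spans two letter names (B-C), plus an octave, so the interval is some kind of ninth.
Bb3 to Cbb5 spans 12 semitones — two semitones narrower than the major ninth (14) — giving a diminished ninth.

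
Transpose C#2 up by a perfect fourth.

The fourth takes the letter from C up to F.
Moving 5 semitones up from C#2 (the size of a perfect fourth) reaches F#2.

F#2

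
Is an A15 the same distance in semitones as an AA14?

Yes

Both span 25 semitones: an augmented fifteenth and a doubly augmented fourteenth are the same chromatic distance.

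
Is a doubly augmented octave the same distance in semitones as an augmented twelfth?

No

A doubly augmented octave spans 14 semitones; an augmented twelfth spans 20 semitones. They differ by 6.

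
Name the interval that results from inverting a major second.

The rule of nine gives the new number: 9 − 2 = 7, so a second becomes a seventh.
And major becomes minor under inversion, so we get a minor seventh.

minor 7th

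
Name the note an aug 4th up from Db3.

G3

Counting four letter names up from D lands on G.
An augmented fourth is 6 semitones; 6 semitones up from Db3 gives G3.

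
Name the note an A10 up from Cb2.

E3

Counting three letter names plus an octave up from C lands on E.
An augmented tenth spans 17 semitones, so from Cb2 the target pitch is E3.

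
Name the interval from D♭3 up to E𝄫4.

D to E spans two letter names (D-E), plus an octave — that makes it a ninth of some quality.
A major ninth would be 14 semitones, but Db3 to Ebb4 is 13 — one semitone narrower, making it a minor ninth.
(Equivalently, a compound minor second: a minor second plus an octave.)

m9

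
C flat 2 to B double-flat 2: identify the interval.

C to B spans seven letter names (C-D-E-F-G-A-B): a seventh.
At 10 semitones, Cb2→Bbb2 falls one short of a major seventh: minor.

minor seventh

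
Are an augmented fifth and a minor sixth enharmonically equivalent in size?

Yes

An augmented fifth spans 8 semitones, and a minor sixth also spans 8 semitones — they're enharmonic.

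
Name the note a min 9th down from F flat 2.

The ninth's letter: F down two letter names plus an octave → E.
Moving 13 semitones down from Fb2 (the size of a minor ninth) reaches Eb1.

E flat 1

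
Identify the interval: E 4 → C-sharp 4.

Descending from E4 to C#4 is the same interval as ascending C#4 to E4.
C to E spans three letter names (C-D-E): a third.
At 3 semitones, C#4→E4 falls one short of a major third: minor.

m3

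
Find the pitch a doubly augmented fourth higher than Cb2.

Four letter names up from C: F.
A doubly augmented fourth is 7 semitones; 7 semitones up from Cb2 gives F#2.

F#2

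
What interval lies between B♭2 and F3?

B to F spans five letter names (B-C-D-E-F) — that makes it a fifth of some quality.
Counting semitones, Bb2→F3 is 7, which is the perfect fifth.

perfect 5th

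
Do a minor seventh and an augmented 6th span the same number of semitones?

Yes

A minor seventh spans 10 semitones, and an augmented sixth also spans 10 semitones — they're enharmonic.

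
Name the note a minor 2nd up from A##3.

Two letter names up from A: B.
Moving 1 semitone up from A##3 (the size of a minor second) reaches B#3.

B#3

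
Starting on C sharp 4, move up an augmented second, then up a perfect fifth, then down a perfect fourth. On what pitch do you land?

An augmented second up from C#4 is D##4.
A perfect fifth up from D##4 is A##4.
Down a perfect fourth from A##4: E##4 (5 semitones down).

E double-sharp 4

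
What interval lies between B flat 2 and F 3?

B to F spans five letter names (B-C-D-E-F), so the interval is some kind of fifth.
The perfect fifth spans 7 semitones, and Bb2 to F3 is exactly 7 semitones — so this is a perfect fifth.

perfect fifth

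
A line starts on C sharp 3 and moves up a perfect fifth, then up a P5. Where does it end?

Up a perfect fifth from C#3: G#3 (7 semitones up).
A perfect fifth up from G#3 is D#4.

D sharp 4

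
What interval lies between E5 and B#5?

augmented fifth

E to B spans five letter names (E-F-G-A-B) — that makes it a fifth of some quality.
The perfect fifth is 7 semitones; here we have 8, one semitone wider: augmented.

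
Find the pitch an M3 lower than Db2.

Three letter names down from D: B.
Moving 4 semitones down from Db2 (the size of a major third) reaches Bbb1.

Bbb1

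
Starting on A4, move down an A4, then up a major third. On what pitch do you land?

G4

Down an augmented fourth from A4: Eb4 (6 semitones down).
A major third up from Eb4 is G4.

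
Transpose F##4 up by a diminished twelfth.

C#6

The twelfth's letter: F up five letter names plus an octave → C.
A diminished twelfth is 18 semitones; 18 semitones up from F##4 gives C#6.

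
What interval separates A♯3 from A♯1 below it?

P15

Descending from A#3 to A#1 is the same interval as ascending A#1 to A#3.
A to A is the same letter name, plus 2 octaves, so the interval is some kind of fifteenth.
The perfect fifteenth spans 24 semitones, and A#1 to A#3 is exactly 24 semitones — so this is a perfect fifteenth.
(Equivalently, a compound perfect octave: a perfect octave plus an octave.)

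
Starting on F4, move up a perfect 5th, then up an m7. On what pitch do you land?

Bb5

F4 up a perfect fifth → C5 (7 semitones).
C5 up a minor seventh → Bb5 (10 semitones).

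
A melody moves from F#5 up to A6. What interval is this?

minor tenth

F to A spans three letter names (F-G-A), plus an octave: a tenth.
A major tenth would be 16 semitones, but F#5 to A6 is 15 — one semitone narrower, making it a minor tenth.
(Equivalently, a compound minor third: a minor third plus an octave.)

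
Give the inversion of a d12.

First reduce the compound diminished twelfth to its simple form, a diminished fifth.
Interval numbers invert to sum to nine: 5 + 4 = 9, so a fifth inverts to a fourth.
Quality inverts too: diminished becomes augmented. That makes the inversion an augmented fourth.

augmented 4th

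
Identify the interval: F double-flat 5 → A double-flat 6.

F to A spans three letter names (F-G-A), plus an octave, so the interval is some kind of tenth.
Fbb5 to Abb6 is 16 semitones, matching the major tenth exactly, so the quality is major.
(Equivalently, a compound major third: a major third plus an octave.)

major tenth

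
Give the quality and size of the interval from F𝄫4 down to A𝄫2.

minor 13th

Descending from Fbb4 to Abb2 is the same interval as ascending Abb2 to Fbb4.
A to F spans six letter names (A-B-C-D-E-F), plus an octave: a thirteenth.
Abb2 to Fbb4 is 20 semitones, a half step short of the major thirteenth (21), so this is minor.
(Equivalently, a compound minor sixth: a minor sixth plus an octave.)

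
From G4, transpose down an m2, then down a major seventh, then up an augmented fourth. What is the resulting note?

Down a minor second from G4: F#4 (1 semitone down).
A major seventh down from F#4 is G3.
G3 up an augmented fourth → C#4 (6 semitones).

C#4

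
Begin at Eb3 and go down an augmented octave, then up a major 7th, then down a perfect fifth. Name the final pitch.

Down an augmented octave from Eb3: Ebb2 (13 semitones down).
Ebb2 up a major seventh → Db3 (11 semitones).
Db3 down a perfect fifth → Gb2 (7 semitones).

Gb2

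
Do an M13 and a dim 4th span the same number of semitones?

A major thirteenth spans 21 semitones; a diminished fourth spans 4 semitones. They differ by 17.

No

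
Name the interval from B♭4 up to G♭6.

B to G spans six letter names (B-C-D-E-F-G), plus an octave, so the interval is some kind of thirteenth.
At 20 semitones, Bb4→Gb6 falls one short of a major thirteenth: minor.
(Equivalently, a compound minor sixth: a minor sixth plus an octave.)

minor 13th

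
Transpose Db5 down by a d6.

F#4

The sixth takes the letter from D down to F.
A diminished sixth is 7 semitones; 7 semitones down from Db5 gives F#4.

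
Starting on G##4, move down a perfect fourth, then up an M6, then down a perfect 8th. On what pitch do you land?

A perfect fourth down from G##4 is D##4.
A major sixth up from D##4 is B##4.
Down a perfect octave from B##4: B##3 (12 semitones down).

B##3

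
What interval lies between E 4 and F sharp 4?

M2

E to F spans two letter names (E-F) — that makes it a second of some quality.
E4 to F#4 is 2 semitones, matching the major second exactly, so the quality is major.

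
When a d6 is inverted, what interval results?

A3

Inverted interval numbers add to nine, so a sixth pairs with a third (6 + 3 = 9).
And diminished becomes augmented under inversion, so we get an augmented third.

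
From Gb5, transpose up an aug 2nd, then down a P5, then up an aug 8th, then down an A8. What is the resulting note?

D5

Up an augmented second from Gb5: A5 (3 semitones up).
A5 down a perfect fifth → D5 (7 semitones).
An augmented octave up from D5 is D#6.
Down an augmented octave from D#6: D5 (13 semitones down).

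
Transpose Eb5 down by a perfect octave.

The letter stays E (same as the start), shifted an octave down.
Moving 12 semitones down from Eb5 (the size of a perfect octave) reaches Eb4.

Eb4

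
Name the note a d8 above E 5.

E flat 6

For an octave the letter name doesn't change: still E, an octave up.
Moving 11 semitones up from E5 (the size of a diminished octave) reaches Eb6.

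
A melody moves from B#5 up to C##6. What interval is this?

B to C spans two letter names (B-C), so the interval is some kind of second.
B#5 to C##6 is 2 semitones, matching the major second exactly, so the quality is major.

major second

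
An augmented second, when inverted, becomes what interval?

diminished 7th

The rule of nine gives the new number: 9 − 2 = 7, so a second becomes a seventh.
Quality inverts too: augmented becomes diminished. That makes the inversion a diminished seventh.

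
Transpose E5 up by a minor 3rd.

G5

Counting three letter names up from E lands on G.
A minor third is 3 semitones; 3 semitones up from E5 gives G5.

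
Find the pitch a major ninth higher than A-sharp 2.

B-sharp 3

The ninth's letter: A up two letter names plus an octave → B.
Moving 14 semitones up from A#2 (the size of a major ninth) reaches B#3.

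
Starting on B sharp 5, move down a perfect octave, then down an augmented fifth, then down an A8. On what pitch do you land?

E flat 3

B#5 down a perfect octave → B#4 (12 semitones).
B#4 down an augmented fifth → E4 (8 semitones).
An augmented octave down from E4 is Eb3.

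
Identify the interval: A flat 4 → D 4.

Descending from Ab4 to D4 is the same interval as ascending D4 to Ab4.
D to A spans five letter names (D-E-F-G-A), so the interval is some kind of fifth.
The perfect fifth is 7 semitones; here we have 6, one semitone narrower: diminished.

diminished 5th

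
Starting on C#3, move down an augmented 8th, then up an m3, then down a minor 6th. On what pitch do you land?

Down an augmented octave from C#3: C2 (13 semitones down).
Up a minor third from C2: Eb2 (3 semitones up).
Down a minor sixth from Eb2: G1 (8 semitones down).

G1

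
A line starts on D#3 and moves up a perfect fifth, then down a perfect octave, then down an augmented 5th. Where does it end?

D2

D#3 up a perfect fifth → A#3 (7 semitones).
Down a perfect octave from A#3: A#2 (12 semitones down).
An augmented fifth down from A#2 is D2.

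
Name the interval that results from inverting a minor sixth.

M3

Inverted interval numbers add to nine, so a sixth pairs with a third (6 + 3 = 9).
Quality inverts too: minor becomes major. That makes the inversion a major third.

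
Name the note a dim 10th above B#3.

Counting three letter names plus an octave up from B lands on D.
Moving 14 semitones up from B#3 (the size of a diminished tenth) reaches D5.

D5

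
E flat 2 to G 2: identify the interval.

M3

E to G spans three letter names (E-F-G): a third.
Eb2 to G2 is 4 semitones, matching the major third exactly, so the quality is major.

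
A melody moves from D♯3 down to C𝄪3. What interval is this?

Descending from D#3 to C##3 is the same interval as ascending C##3 to D#3.
C to D spans two letter names (C-D): a second.
A major second would be 2 semitones, but C##3 to D#3 is 1 — one semitone narrower, making it a minor second.

minor second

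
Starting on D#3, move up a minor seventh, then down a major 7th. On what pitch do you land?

D#3 up a minor seventh → C#4 (10 semitones).
Down a major seventh from C#4: D3 (11 semitones down).

D3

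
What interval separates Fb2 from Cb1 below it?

Descending from Fb2 to Cb1 is the same interval as ascending Cb1 to Fb2.
C to F spans four letter names (C-D-E-F), plus an octave — that makes it an eleventh of some quality.
Counting semitones, Cb1→Fb2 is 17, which is the perfect eleventh.
(Equivalently, a compound perfect fourth: a perfect fourth plus an octave.)

perfect 11th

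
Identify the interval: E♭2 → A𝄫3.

d11

E to A spans four letter names (E-F-G-A), plus an octave, so the interval is some kind of eleventh.
The perfect eleventh is 17 semitones; here we have 16, one semitone narrower: diminished.
(Equivalently, a compound diminished fourth: a diminished fourth plus an octave.)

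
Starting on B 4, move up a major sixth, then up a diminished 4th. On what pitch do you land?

A major sixth up from B4 is G#5.
G#5 up a diminished fourth → C6 (4 semitones).

C 6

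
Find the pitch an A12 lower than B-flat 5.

E-double-flat 4

The twelfth's letter: B down five letter names plus an octave → E.
An augmented twelfth is 20 semitones; 20 semitones down from Bb5 gives Ebb4.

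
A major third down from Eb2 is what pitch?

Cb2

Three letter names down from E: C.
A major third is 4 semitones; 4 semitones down from Eb2 gives Cb2.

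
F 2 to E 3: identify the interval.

M7

F to E spans seven letter names (F-G-A-B-C-D-E): a seventh.
The major seventh spans 11 semitones, and F2 to E3 is exactly 11 semitones — so this is a major seventh.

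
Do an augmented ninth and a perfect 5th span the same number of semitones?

An augmented ninth spans 15 semitones; a perfect fifth spans 7 semitones. They differ by 8.

No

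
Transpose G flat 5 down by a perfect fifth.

The fifth takes the letter from G down to C.
Moving 7 semitones down from Gb5 (the size of a perfect fifth) reaches Cb5.

C flat 5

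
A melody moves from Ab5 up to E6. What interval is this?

A to E spans five letter names (A-B-C-D-E), so the interval is some kind of fifth.
A perfect fifth would be 7 semitones; Ab5 to E6 is 8, one semitone wider, so the interval is augmented.

augmented 5th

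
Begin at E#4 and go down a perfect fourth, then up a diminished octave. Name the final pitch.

B4

A perfect fourth down from E#4 is B#3.
Up a diminished octave from B#3: B4 (11 semitones up).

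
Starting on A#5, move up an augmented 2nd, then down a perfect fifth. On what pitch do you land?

An augmented second up from A#5 is B##5.
A perfect fifth down from B##5 is E##5.

E##5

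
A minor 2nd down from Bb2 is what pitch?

A2

The second takes the letter from B down to A.
A minor second is 1 semitone; 1 semitone down from Bb2 gives A2.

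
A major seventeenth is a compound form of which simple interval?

M3

Take out 2 octaves (14 from the number): 17 − 14 = 3.
That makes a major seventeenth a compound major third — 2 octaves plus a major third.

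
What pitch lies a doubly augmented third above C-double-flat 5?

E 5

The third takes the letter from C up to E.
A doubly augmented third is 6 semitones; 6 semitones up from Cbb5 gives E5.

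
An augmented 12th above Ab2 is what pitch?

E4

The twelfth's letter: A up five letter names plus an octave → E.
Moving 20 semitones up from Ab2 (the size of an augmented twelfth) reaches E4.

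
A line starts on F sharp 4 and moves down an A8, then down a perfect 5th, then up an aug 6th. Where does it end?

G sharp 3

Down an augmented octave from F#4: F3 (13 semitones down).
A perfect fifth down from F3 is Bb2.
Up an augmented sixth from Bb2: G#3 (10 semitones up).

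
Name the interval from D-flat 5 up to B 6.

D to B spans six letter names (D-E-F-G-A-B), plus an octave — that makes it a thirteenth of some quality.
Db5 to B6 spans 22 semitones — one semitone wider than the major thirteenth (21) — giving an augmented thirteenth.
(Equivalently, a compound augmented sixth: an augmented sixth plus an octave.)

A13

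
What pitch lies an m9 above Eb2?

The ninth's letter: E up two letter names plus an octave → F.
A minor ninth spans 13 semitones, so from Eb2 the target pitch is Fb3.

Fb3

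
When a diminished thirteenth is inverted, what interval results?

augmented third

First reduce the compound diminished thirteenth to its simple form, a diminished sixth.
Interval numbers invert to sum to nine: 6 + 3 = 9, so a sixth inverts to a third.
And diminished becomes augmented under inversion, so we get an augmented third.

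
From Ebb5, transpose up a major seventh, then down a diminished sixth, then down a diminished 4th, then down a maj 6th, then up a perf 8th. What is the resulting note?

Up a major seventh from Ebb5: Db6 (11 semitones up).
A diminished sixth down from Db6 is F#5.
F#5 down a diminished fourth → C##5 (4 semitones).
Down a major sixth from C##5: E#4 (9 semitones down).
Up a perfect octave from E#4: E#5 (12 semitones up).

E#5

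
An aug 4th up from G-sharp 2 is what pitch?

C-double-sharp 3

Counting four letter names up from G lands on C.
An augmented fourth is 6 semitones; 6 semitones up from G#2 gives C##3.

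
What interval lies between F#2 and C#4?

P12

F to C spans five letter names (F-G-A-B-C), plus an octave — that makes it a twelfth of some quality.
The perfect twelfth spans 19 semitones, and F#2 to C#4 is exactly 19 semitones — so this is a perfect twelfth.
(Equivalently, a compound perfect fifth: a perfect fifth plus an octave.)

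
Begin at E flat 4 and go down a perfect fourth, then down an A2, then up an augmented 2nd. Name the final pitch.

Eb4 down a perfect fourth → Bb3 (5 semitones).
Bb3 down an augmented second → Abb3 (3 semitones).
An augmented second up from Abb3 is Bb3.

B flat 3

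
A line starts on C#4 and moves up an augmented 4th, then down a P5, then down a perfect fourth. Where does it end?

C#4 up an augmented fourth → F##4 (6 semitones).
Down a perfect fifth from F##4: B#3 (7 semitones down).
B#3 down a perfect fourth → F##3 (5 semitones).

F##3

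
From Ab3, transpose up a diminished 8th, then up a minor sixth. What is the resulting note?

Ab3 up a diminished octave → Abb4 (11 semitones).
Up a minor sixth from Abb4: Fbb5 (8 semitones up).

Fbb5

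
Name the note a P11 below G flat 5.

D flat 4

The eleventh's letter: G down four letter names plus an octave → D.
A perfect eleventh is 17 semitones; 17 semitones down from Gb5 gives Db4.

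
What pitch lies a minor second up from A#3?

B3

Two letter names up from A: B.
A minor second is 1 semitone; 1 semitone up from A#3 gives B3.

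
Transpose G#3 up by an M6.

Counting six letter names up from G lands on E.
A major sixth spans 9 semitones, so from G#3 the target pitch is E#4.

E#4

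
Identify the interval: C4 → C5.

perfect octave

C to C is the same letter name, plus an octave — that makes it an octave of some quality.
Counting semitones, C4→C5 is 12, which is the perfect octave.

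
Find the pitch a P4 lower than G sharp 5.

D sharp 5

Four letter names down from G: D.
A perfect fourth spans 5 semitones, so from G#5 the target pitch is D#5.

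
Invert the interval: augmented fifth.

The rule of nine gives the new number: 9 − 5 = 4, so a fifth becomes a fourth.
Quality inverts too: augmented becomes diminished. That makes the inversion a diminished fourth.

d4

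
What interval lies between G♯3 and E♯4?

major sixth

G to E spans six letter names (G-A-B-C-D-E): a sixth.
The major sixth spans 9 semitones, and G#3 to E#4 is exactly 9 semitones — so this is a major sixth.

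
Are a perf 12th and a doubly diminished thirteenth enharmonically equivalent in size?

19 semitones (perfect twelfth) vs 18 semitones (doubly diminished thirteenth): not equal.

No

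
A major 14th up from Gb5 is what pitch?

Seven letters up from G (plus an octave) reaches F.
Moving 23 semitones up from Gb5 (the size of a major fourteenth) reaches F7.

F7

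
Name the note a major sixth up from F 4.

The sixth takes the letter from F up to D.
A major sixth is 9 semitones; 9 semitones up from F4 gives D5.

D 5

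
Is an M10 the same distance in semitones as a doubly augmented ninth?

Yes

A major tenth spans 16 semitones, and a doubly augmented ninth also spans 16 semitones — they're enharmonic.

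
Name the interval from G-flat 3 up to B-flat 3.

G to B spans three letter names (G-A-B), so the interval is some kind of third.
Gb3 to Bb3 is 4 semitones, matching the major third exactly, so the quality is major.

major third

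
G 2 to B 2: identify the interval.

major third

G to B spans three letter names (G-A-B), so the interval is some kind of third.
G2 to B2 is 4 semitones, matching the major third exactly, so the quality is major.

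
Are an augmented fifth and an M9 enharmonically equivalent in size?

8 semitones (augmented fifth) vs 14 semitones (major ninth): not equal.

No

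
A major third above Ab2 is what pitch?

C3

Three letter names up from A: C.
A major third is 4 semitones; 4 semitones up from Ab2 gives C3.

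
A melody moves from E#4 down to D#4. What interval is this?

major second

Descending from E#4 to D#4 is the same interval as ascending D#4 to E#4.
D to E spans two letter names (D-E): a second.
D#4 to E#4 is 2 semitones, matching the major second exactly, so the quality is major.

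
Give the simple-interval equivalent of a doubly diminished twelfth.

dd5

Subtracting seven from the interval number removes an octave: 12 − 7 = 5.
That makes a doubly diminished twelfth a compound doubly diminished fifth — an octave plus a doubly diminished fifth.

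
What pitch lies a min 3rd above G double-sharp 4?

The third takes the letter from G up to B.
A minor third spans 3 semitones, so from G##4 the target pitch is B#4.

B sharp 4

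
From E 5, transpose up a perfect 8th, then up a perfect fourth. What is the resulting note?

E5 up a perfect octave → E6 (12 semitones).
A perfect fourth up from E6 is A6.

A 6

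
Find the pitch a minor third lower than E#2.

Three letter names down from E: C.
A minor third spans 3 semitones, so from E#2 the target pitch is C##2.

C##2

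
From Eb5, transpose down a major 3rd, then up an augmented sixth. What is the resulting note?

A5

Eb5 down a major third → Cb5 (4 semitones).
Cb5 up an augmented sixth → A5 (10 semitones).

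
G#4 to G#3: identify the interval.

perfect 8th

Descending from G#4 to G#3 is the same interval as ascending G#3 to G#4.
G to G is the same letter name, plus an octave, so the interval is some kind of octave.
G#3 to G#4 is 12 semitones, matching the perfect octave exactly, so the quality is perfect.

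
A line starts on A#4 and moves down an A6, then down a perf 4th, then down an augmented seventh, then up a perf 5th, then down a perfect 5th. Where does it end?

Down an augmented sixth from A#4: C4 (10 semitones down).
A perfect fourth down from C4 is G3.
Down an augmented seventh from G3: Abb2 (12 semitones down).
A perfect fifth up from Abb2 is Ebb3.
Down a perfect fifth from Ebb3: Abb2 (7 semitones down).

Abb2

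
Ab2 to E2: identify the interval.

diminished fourth

Descending from Ab2 to E2 is the same interval as ascending E2 to Ab2.
E to A spans four letter names (E-F-G-A): a fourth.
E2 to Ab2 spans 4 semitones — one semitone narrower than the perfect fourth (5) — giving a diminished fourth.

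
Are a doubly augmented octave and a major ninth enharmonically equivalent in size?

A doubly augmented octave = 14 semitones = a major ninth; enharmonically equal.

Yes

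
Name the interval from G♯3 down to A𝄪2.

d7

Descending from G#3 to A##2 is the same interval as ascending A##2 to G#3.
A to G spans seven letter names (A-B-C-D-E-F-G): a seventh.
A##2 to G#3 spans 9 semitones — two semitones narrower than the major seventh (11) — giving a diminished seventh.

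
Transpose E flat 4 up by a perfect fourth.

The fourth takes the letter from E up to A.
Moving 5 semitones up from Eb4 (the size of a perfect fourth) reaches Ab4.

A flat 4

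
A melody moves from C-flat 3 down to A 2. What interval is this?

Descending from Cb3 to A2 is the same interval as ascending A2 to Cb3.
A to C spans three letter names (A-B-C) — that makes it a third of some quality.
A major third would be 4 semitones; A2 to Cb3 is 2, two semitones narrower, so the interval is diminished.

diminished 3rd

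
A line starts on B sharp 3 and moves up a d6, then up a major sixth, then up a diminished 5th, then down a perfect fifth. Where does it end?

A diminished sixth up from B#3 is G4.
G4 up a major sixth → E5 (9 semitones).
A diminished fifth up from E5 is Bb5.
Down a perfect fifth from Bb5: Eb5 (7 semitones down).

E flat 5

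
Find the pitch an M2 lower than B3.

Counting two letter names down from B lands on A.
A major second is 2 semitones; 2 semitones down from B3 gives A3.

A3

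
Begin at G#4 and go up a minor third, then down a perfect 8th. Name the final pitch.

A minor third up from G#4 is B4.
Down a perfect octave from B4: B3 (12 semitones down).

B3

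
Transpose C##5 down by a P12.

Counting five letter names plus an octave down from C lands on F.
A perfect twelfth is 19 semitones; 19 semitones down from C##5 gives F##3.

F##3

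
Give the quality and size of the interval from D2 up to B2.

D to B spans six letter names (D-E-F-G-A-B), so the interval is some kind of sixth.
D2 to B2 is 9 semitones, matching the major sixth exactly, so the quality is major.

major sixth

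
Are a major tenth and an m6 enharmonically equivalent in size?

A major tenth spans 16 semitones; a minor sixth spans 8 semitones. They differ by 8.

No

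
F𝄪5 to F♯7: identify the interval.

F to F is the same letter name, plus 2 octaves, so the interval is some kind of fifteenth.
A perfect fifteenth would be 24 semitones; F##5 to F#7 is 23, one semitone narrower, so the interval is diminished.
(Equivalently, a compound diminished octave: a diminished octave plus an octave.)

diminished fifteenth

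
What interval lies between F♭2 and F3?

F to F is the same letter name, plus an octave, so the interval is some kind of octave.
A perfect octave would be 12 semitones; Fb2 to F3 is 13, one semitone wider, so the interval is augmented.

A8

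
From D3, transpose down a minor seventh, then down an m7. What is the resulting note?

A minor seventh down from D3 is E2.
Down a minor seventh from E2: F#1 (10 semitones down).

F#1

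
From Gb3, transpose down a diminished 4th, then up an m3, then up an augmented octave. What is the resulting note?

Down a diminished fourth from Gb3: D3 (4 semitones down).
D3 up a minor third → F3 (3 semitones).
F3 up an augmented octave → F#4 (13 semitones).

F#4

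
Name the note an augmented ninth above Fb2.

Counting two letter names plus an octave up from F lands on G.
Moving 15 semitones up from Fb2 (the size of an augmented ninth) reaches G3.

G3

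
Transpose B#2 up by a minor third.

D#3

The third takes the letter from B up to D.
Moving 3 semitones up from B#2 (the size of a minor third) reaches D#3.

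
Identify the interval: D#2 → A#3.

P12

D to A spans five letter names (D-E-F-G-A), plus an octave, so the interval is some kind of twelfth.
Counting semitones, D#2→A#3 is 19, which is the perfect twelfth.
(Equivalently, a compound perfect fifth: a perfect fifth plus an octave.)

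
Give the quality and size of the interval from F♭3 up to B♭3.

augmented 4th

F to B spans four letter names (F-G-A-B), so the interval is some kind of fourth.
A perfect fourth would be 5 semitones; Fb3 to Bb3 is 6, one semitone wider, so the interval is augmented.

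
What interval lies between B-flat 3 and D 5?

major tenth

B to D spans three letter names (B-C-D), plus an octave: a tenth.
Counting semitones, Bb3→D5 is 16, which is the major tenth.
(Equivalently, a compound major third: a major third plus an octave.)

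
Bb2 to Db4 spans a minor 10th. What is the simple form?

m3

Subtracting seven from the interval number removes an octave: 10 − 7 = 3.
That makes a minor tenth a compound minor third — an octave plus a minor third.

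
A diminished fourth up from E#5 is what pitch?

Counting four letter names up from E lands on A.
Moving 4 semitones up from E#5 (the size of a diminished fourth) reaches A5.

A5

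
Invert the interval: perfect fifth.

P4

Inverted interval numbers add to nine, so a fifth pairs with a fourth (5 + 4 = 9).
And perfect stays perfect under inversion, so we get a perfect fourth.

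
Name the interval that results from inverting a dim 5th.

Inverted interval numbers add to nine, so a fifth pairs with a fourth (5 + 4 = 9).
Quality inverts too: diminished becomes augmented. That makes the inversion an augmented fourth.

augmented fourth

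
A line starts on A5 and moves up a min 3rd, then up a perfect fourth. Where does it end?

F6

Up a minor third from A5: C6 (3 semitones up).
A perfect fourth up from C6 is F6.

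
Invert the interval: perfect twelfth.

perfect 4th

First reduce the compound perfect twelfth to its simple form, a perfect fifth.
Inverted interval numbers add to nine, so a fifth pairs with a fourth (5 + 4 = 9).
The quality also flips — perfect stays perfect — giving a perfect fourth.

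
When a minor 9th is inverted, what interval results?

major seventh

First reduce the compound minor ninth to its simple form, a minor second.
Interval numbers invert to sum to nine: 2 + 7 = 9, so a second inverts to a seventh.
Quality inverts too: minor becomes major. That makes the inversion a major seventh.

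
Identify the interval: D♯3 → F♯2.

Descending from D#3 to F#2 is the same interval as ascending F#2 to D#3.
F to D spans six letter names (F-G-A-B-C-D), so the interval is some kind of sixth.
Counting semitones, F#2→D#3 is 9, which is the major sixth.

major 6th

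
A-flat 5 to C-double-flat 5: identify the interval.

augmented sixth

Descending from Ab5 to Cbb5 is the same interval as ascending Cbb5 to Ab5.
C to A spans six letter names (C-D-E-F-G-A), so the interval is some kind of sixth.
The major sixth is 9 semitones; here we have 10, one semitone wider: augmented.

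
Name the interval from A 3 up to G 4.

minor seventh

A to G spans seven letter names (A-B-C-D-E-F-G): a seventh.
A major seventh would be 11 semitones, but A3 to G4 is 10 — one semitone narrower, making it a minor seventh.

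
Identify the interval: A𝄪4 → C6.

A to C spans three letter names (A-B-C), plus an octave: a tenth.
A major tenth would be 16 semitones; A##4 to C6 is 13, three semitones narrower, so the interval is doubly diminished.
(Equivalently, a compound doubly diminished third: a doubly diminished third plus an octave.)

dd10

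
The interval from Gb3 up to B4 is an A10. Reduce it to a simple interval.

augmented 3rd

Each octave removed subtracts seven from the number: 10 − 7 = 3.
That makes an augmented tenth a compound augmented third — an octave plus an augmented third.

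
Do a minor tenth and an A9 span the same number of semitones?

Yes

A minor tenth spans 15 semitones, and an augmented ninth also spans 15 semitones — they're enharmonic.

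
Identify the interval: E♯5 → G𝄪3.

Descending from E#5 to G##3 is the same interval as ascending G##3 to E#5.
G to E spans six letter names (G-A-B-C-D-E), plus an octave, so the interval is some kind of thirteenth.
A major thirteenth would be 21 semitones, but G##3 to E#5 is 20 — one semitone narrower, making it a minor thirteenth.
(Equivalently, a compound minor sixth: a minor sixth plus an octave.)

minor thirteenth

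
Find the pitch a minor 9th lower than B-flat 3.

A 2

Two letters down from B (plus an octave) reaches A.
A minor ninth spans 13 semitones, so from Bb3 the target pitch is A2.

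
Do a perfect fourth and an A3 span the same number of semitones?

Both span 5 semitones: a perfect fourth and an augmented third are the same chromatic distance.

Yes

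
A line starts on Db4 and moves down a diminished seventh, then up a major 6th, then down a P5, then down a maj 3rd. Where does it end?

A diminished seventh down from Db4 is E3.
A major sixth up from E3 is C#4.
Down a perfect fifth from C#4: F#3 (7 semitones down).
A major third down from F#3 is D3.

D3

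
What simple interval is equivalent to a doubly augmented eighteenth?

doubly augmented fourth

Subtracting seven from the interval number removes an octave: 18 − 14 = 4.
So a doubly augmented eighteenth is 2 octaves plus a doubly augmented fourth. The quality is unchanged.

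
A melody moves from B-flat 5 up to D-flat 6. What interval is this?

m3

B to D spans three letter names (B-C-D), so the interval is some kind of third.
At 3 semitones, Bb5→Db6 falls one short of a major third: minor.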